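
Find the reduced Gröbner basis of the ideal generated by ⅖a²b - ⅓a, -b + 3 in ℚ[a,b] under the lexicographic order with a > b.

G = {a² - 5/18a, b - 3}

f_1 = ⅖a²b - ⅓a, LT = a²b.
f_2 = -b + 3, LT = b.

S(f_1,f_2): lcm = a²b. S = 3a² - ⅚a.
  leading term a²: no divisor's leading term divides it; move 3a² to the remainder.
  leading term a: no divisor's leading term divides it; move -⅚a to the remainder.
  remainder 3a² - ⅚a ≠ 0; add g_3 = 3a² - ⅚a to the basis.

The other S-polynomials (S(f_1,g_3), S(f_2,g_3)) all reduce to 0 modulo the current basis, so we have a Gröbner basis.
Inter-reduce: drop elements whose leading term is divisible by another's, tail-reduce, and make monic.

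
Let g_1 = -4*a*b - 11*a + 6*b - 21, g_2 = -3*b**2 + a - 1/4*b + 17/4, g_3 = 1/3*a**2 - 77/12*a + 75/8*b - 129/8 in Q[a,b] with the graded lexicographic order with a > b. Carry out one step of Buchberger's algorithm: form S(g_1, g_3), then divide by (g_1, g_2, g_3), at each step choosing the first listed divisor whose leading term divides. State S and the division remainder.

S(g_1, g_3) = 11/4*a**2 + 71/4*a*b - 225/8*b**2 + 21/4*a + 387/8*b; remainder on division = 0.

lcm(LM(g_1), LM(g_3)) = a**2*b.
S = (lcm/LT(g_1))·g_1 − (lcm/LT(g_3))·g_3 = 11/4*a**2 + 71/4*a*b - 225/8*b**2 + 21/4*a + 387/8*b.
Reduce S modulo (g_1, g_2, g_3) in that order:
  leading term a**2: subtract (33/4)·g_3 from 11/4*a**2 + 71/4*a*b - 225/8*b**2 + 21/4*a + 387/8*b → 71/4*a*b - 225/8*b**2 + 931/16*a - 927/32*b + 4257/32
  leading term a*b: subtract (-71/16)·g_1 from 71/4*a*b - 225/8*b**2 + 931/16*a - 927/32*b + 4257/32 → -225/8*b**2 + 75/8*a - 75/32*b + 1275/32
  leading term b**2: subtract (75/8)·g_2 from -225/8*b**2 + 75/8*a - 75/32*b + 1275/32 → 0
The remainder is 0, so this S-polynomial contributes no new basis element.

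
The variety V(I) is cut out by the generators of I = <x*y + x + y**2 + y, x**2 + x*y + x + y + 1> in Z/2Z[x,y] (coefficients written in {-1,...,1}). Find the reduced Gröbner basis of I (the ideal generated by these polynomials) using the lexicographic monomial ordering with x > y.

This is the nonlinear analogue of row-reducing a linear system.

f_1 = x*y + x + y**2 + y, LT = x*y.
f_2 = x**2 + x*y + x + y + 1, LT = x**2.

S(f_1,f_2): lcm = x**2*y. S = x**2 + y**2 + y.
  leading term x**2: subtract (1)·f_2 from x**2 + y**2 + y → x*y + x + y**2 + 1
  leading term x*y: subtract (1)·f_1 from x*y + x + y**2 + 1 → y + 1
  leading term y: no divisor's leading term divides it; move y to the remainder.
  leading term 1: no divisor's leading term divides it; move 1 to the remainder.
  remainder y + 1 ≠ 0; add g_3 = y + 1 to the basis.

The other S-polynomials (S(f_1,g_3), S(f_2,g_3)) all reduce to 0 modulo the current basis, so we have a Gröbner basis.
Inter-reduce: drop elements whose leading term is divisible by another's, tail-reduce, and make monic.

G = {x**2, y + 1}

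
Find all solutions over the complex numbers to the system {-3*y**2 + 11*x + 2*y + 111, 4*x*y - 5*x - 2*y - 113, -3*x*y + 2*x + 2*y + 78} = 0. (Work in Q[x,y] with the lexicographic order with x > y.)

Compute a lex Gröbner basis by Buchberger's algorithm.
f_1 = 11*x - 3*y**2 + 2*y + 111, LT = x.
f_2 = 4*x*y - 5*x - 2*y - 113, LT = x*y.
f_3 = -3*x*y + 2*x + 2*y + 78, LT = x*y.

S(f_1,f_2): lcm = x*y. S = 5/4*x - 3/11*y**3 + 2/11*y**2 + 233/22*y + 113/4.
  leading term x: subtract (5/44)·f_1 from 5/4*x - 3/11*y**3 + 2/11*y**2 + 233/22*y + 113/4 → -3/11*y**3 + 23/44*y**2 + 114/11*y + 172/11
  leading term y**3: no divisor's leading term divides it; move -3/11*y**3 to the remainder.
  leading term y**2: no divisor's leading term divides it; move 23/44*y**2 to the remainder.
  leading term y: no divisor's leading term divides it; move 114/11*y to the remainder.
  leading term 1: no divisor's leading term divides it; move 172/11 to the remainder.
  remainder -3/11*y**3 + 23/44*y**2 + 114/11*y + 172/11 ≠ 0; add h_4 = -3/11*y**3 + 23/44*y**2 + 114/11*y + 172/11 to the basis.

S(f_1,f_3): lcm = x*y. S = 2/3*x - 3/11*y**3 + 2/11*y**2 + 355/33*y + 26.
  leading term x: subtract (2/33)·f_1 from 2/3*x - 3/11*y**3 + 2/11*y**2 + 355/33*y + 26 → -3/11*y**3 + 4/11*y**2 + 117/11*y + 212/11
  leading term y**3: subtract (1)·h_4 from -3/11*y**3 + 4/11*y**2 + 117/11*y + 212/11 → -7/44*y**2 + 3/11*y + 40/11
  leading term y**2: no divisor's leading term divides it; move -7/44*y**2 to the remainder.
  leading term y: no divisor's leading term divides it; move 3/11*y to the remainder.
  leading term 1: no divisor's leading term divides it; move 40/11 to the remainder.
  remainder -7/44*y**2 + 3/11*y + 40/11 ≠ 0; add h_5 = -7/44*y**2 + 3/11*y + 40/11 to the basis.

S(f_3,h_4): lcm = x*y**3. S = 5/4*x*y**2 + 38*x*y + 172/3*x - 2/3*y**3 - 26*y**2.
  leading term x*y**2: subtract (5/44*y**2)·f_1 from 5/4*x*y**2 + 38*x*y + 172/3*x - 2/3*y**3 - 26*y**2 → 38*x*y + 172/3*x + 15/44*y**4 - 59/66*y**3 - 1699/44*y**2
  leading term x*y: subtract (38/11*y)·f_1 from 38*x*y + 172/3*x + 15/44*y**4 - 59/66*y**3 - 1699/44*y**2 → 172/3*x + 15/44*y**4 + 625/66*y**3 - 2003/44*y**2 - 4218/11*y
  leading term x: subtract (172/33)·f_1 from 172/3*x + 15/44*y**4 + 625/66*y**3 - 2003/44*y**2 - 4218/11*y → 15/44*y**4 + 625/66*y**3 - 1315/44*y**2 - 12998/33*y - 6364/11
  leading term y**4: subtract (-5/4*y)·h_4 from 15/44*y**4 + 625/66*y**3 - 1315/44*y**2 - 12998/33*y - 6364/11 → 5345/528*y**3 - 745/44*y**2 - 1123/3*y - 6364/11
  leading term y**3: subtract (-5345/144)·h_4 from 5345/528*y**3 - 745/44*y**2 - 1123/3*y - 6364/11 → 15655/6336*y**2 + 2731/264*y + 731/396
  leading term y**2: subtract (-15655/1008)·h_5 from 15655/6336*y**2 + 2731/264*y + 731/396 → 1633/112*y + 1633/28
  leading term y: no divisor's leading term divides it; move 1633/112*y to the remainder.
  leading term 1: no divisor's leading term divides it; move 1633/28 to the remainder.
  remainder 1633/112*y + 1633/28 ≠ 0; add h_6 = 1633/112*y + 1633/28 to the basis.

The other S-polynomials (S(f_2,f_3), S(f_1,h_4), S(f_2,h_4), S(f_1,h_5), S(f_2,h_5), S(f_3,h_5), S(h_4,h_5), S(f_1,h_6), S(f_2,h_6), S(f_3,h_6), S(h_4,h_6), S(h_5,h_6)) all reduce to 0 modulo the current basis, so we have a Gröbner basis.
Inter-reduce: drop elements whose leading term is divisible by another's, tail-reduce, and make monic.
Reduced Gröbner basis: {x + 5, y + 4}.

Since the basis is lex-ordered, y + 4 is univariate in y. Its roots are {-4}. Back-substituting each root into the other basis elements fixes the other coordinates.
  y = -4: the earlier basis element becomes x + 5 = 0, giving x = -5 — point (-5, -4).
Check: every point annihilates each of the original generators.

{(-5, -4)}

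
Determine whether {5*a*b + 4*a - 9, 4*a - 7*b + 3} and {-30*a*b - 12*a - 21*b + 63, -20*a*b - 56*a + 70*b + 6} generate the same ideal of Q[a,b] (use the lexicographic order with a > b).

Yes, the ideals are equal.

Equality of ideals is decidable: compute both reduced Gröbner bases (unique for the ordering) and check whether they agree.
Buchberger on the first generating set:
f_1 = 5*a*b + 4*a - 9, LT = a*b.
f_2 = 4*a - 7*b + 3, LT = a.

S(f_1,f_2): lcm = a*b. S = 4/5*a + 7/4*b**2 - 3/4*b - 9/5.
  leading term a: subtract (1/5)·f_2 from 4/5*a + 7/4*b**2 - 3/4*b - 9/5 → 7/4*b**2 + 13/20*b - 12/5
  leading term b**2: no divisor's leading term divides it; move 7/4*b**2 to the remainder.
  leading term b: no divisor's leading term divides it; move 13/20*b to the remainder.
  leading term 1: no divisor's leading term divides it; move -12/5 to the remainder.
  remainder 7/4*b**2 + 13/20*b - 12/5 ≠ 0; add g_3 = 7/4*b**2 + 13/20*b - 12/5 to the basis.

S(f_1,g_3): lcm = a*b**2. S = 3/7*a*b + 48/35*a - 9/5*b.
  leading term a*b: subtract (3/35)·f_1 from 3/7*a*b + 48/35*a - 9/5*b → 36/35*a - 9/5*b + 27/35
  leading term a: subtract (9/35)·f_2 from 36/35*a - 9/5*b + 27/35 → 0
  remainder 0.

S(f_2,g_3): leading monomials are coprime, so the S-polynomial reduces to 0 (Buchberger's first criterion).
Every S-polynomial of the final basis reduces to 0, so we have a Gröbner basis.
Inter-reduce: drop elements whose leading term is divisible by another's, tail-reduce, and make monic.
Reduced Gröbner basis: {a - 7/4*b + 3/4, b**2 + 13/35*b - 48/35}.

Buchberger on the second generating set:
h_1 = -30*a*b - 12*a - 21*b + 63, LT = a*b.
h_2 = -20*a*b - 56*a + 70*b + 6, LT = a*b.

S(h_1,h_2): lcm = a*b. S = -12/5*a + 21/5*b - 9/5.
  leading term a: no divisor's leading term divides it; move -12/5*a to the remainder.
  leading term b: no divisor's leading term divides it; move 21/5*b to the remainder.
  leading term 1: no divisor's leading term divides it; move -9/5 to the remainder.
  remainder -12/5*a + 21/5*b - 9/5 ≠ 0; add k_3 = -12/5*a + 21/5*b - 9/5 to the basis.

S(h_1,k_3): lcm = a*b. S = 2/5*a + 7/4*b**2 - 1/20*b - 21/10.
  leading term a: subtract (-1/6)·k_3 from 2/5*a + 7/4*b**2 - 1/20*b - 21/10 → 7/4*b**2 + 13/20*b - 12/5
  leading term b**2: no divisor's leading term divides it; move 7/4*b**2 to the remainder.
  leading term b: no divisor's leading term divides it; move 13/20*b to the remainder.
  leading term 1: no divisor's leading term divides it; move -12/5 to the remainder.
  remainder 7/4*b**2 + 13/20*b - 12/5 ≠ 0; add k_4 = 7/4*b**2 + 13/20*b - 12/5 to the basis.

S(h_2,k_3): lcm = a*b. S = 14/5*a + 7/4*b**2 - 17/4*b - 3/10.
  leading term a: subtract (-7/6)·k_3 from 14/5*a + 7/4*b**2 - 17/4*b - 3/10 → 7/4*b**2 + 13/20*b - 12/5
  leading term b**2: subtract (1)·k_4 from 7/4*b**2 + 13/20*b - 12/5 → 0
  remainder 0.

S(h_1,k_4): lcm = a*b**2. S = 1/35*a*b + 48/35*a + 7/10*b**2 - 21/10*b.
  leading term a*b: subtract (-1/1050)·h_1 from 1/35*a*b + 48/35*a + 7/10*b**2 - 21/10*b → 34/25*a + 7/10*b**2 - 53/25*b + 3/50
  leading term a: subtract (-17/30)·k_3 from 34/25*a + 7/10*b**2 - 53/25*b + 3/50 → 7/10*b**2 + 13/50*b - 24/25
  leading term b**2: subtract (2/5)·k_4 from 7/10*b**2 + 13/50*b - 24/25 → 0
  remainder 0.

S(h_2,k_4): lcm = a*b**2. S = 17/7*a*b + 48/35*a - 7/2*b**2 - 3/10*b.
  leading term a*b: subtract (-17/210)·h_1 from 17/7*a*b + 48/35*a - 7/2*b**2 - 3/10*b → 2/5*a - 7/2*b**2 - 2*b + 51/10
  leading term a: subtract (-1/6)·k_3 from 2/5*a - 7/2*b**2 - 2*b + 51/10 → -7/2*b**2 - 13/10*b + 24/5
  leading term b**2: subtract (-2)·k_4 from -7/2*b**2 - 13/10*b + 24/5 → 0
  remainder 0.

S(k_3,k_4): leading monomials are coprime, so the S-polynomial reduces to 0 (Buchberger's first criterion).
Every S-polynomial of the final basis reduces to 0, so we have a Gröbner basis.
Inter-reduce: drop elements whose leading term is divisible by another's, tail-reduce, and make monic.
Reduced Gröbner basis: {a - 7/4*b + 3/4, b**2 + 13/35*b - 48/35}.

Same reduced basis, so the two generating sets span the same ideal.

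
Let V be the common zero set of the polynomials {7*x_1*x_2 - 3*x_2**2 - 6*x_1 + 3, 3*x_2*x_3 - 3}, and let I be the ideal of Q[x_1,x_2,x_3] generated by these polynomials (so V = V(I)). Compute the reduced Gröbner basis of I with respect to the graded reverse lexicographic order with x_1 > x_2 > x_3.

f_1 = 7*x_1*x_2 - 3*x_2**2 - 6*x_1 + 3, LT = x_1*x_2.
f_2 = 3*x_2*x_3 - 3, LT = x_2*x_3.

S(f_1,f_2): lcm = x_1*x_2*x_3. S = -3/7*x_2**2*x_3 - 6/7*x_1*x_3 + x_1 + 3/7*x_3.
  reduce S modulo (f_1, f_2):
  remainder -6/7*x_1*x_3 + x_1 - 3/7*x_2 + 3/7*x_3 ≠ 0; add g_3 = -6/7*x_1*x_3 + x_1 - 3/7*x_2 + 3/7*x_3 to the basis.

The other S-polynomials (S(f_1,g_3), S(f_2,g_3)) all reduce to 0 modulo the current basis, so we have a Gröbner basis.

G = {x_1*x_2 - 3/7*x_2**2 - 6/7*x_1 + 3/7, x_1*x_3 - 7/6*x_1 + 1/2*x_2 - 1/2*x_3, x_2*x_3 - 1}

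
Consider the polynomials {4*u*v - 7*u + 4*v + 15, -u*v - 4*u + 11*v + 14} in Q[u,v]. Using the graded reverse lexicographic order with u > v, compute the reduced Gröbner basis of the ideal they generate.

This is the nonlinear analogue of row-reducing a linear system.

f_1 = 4*u*v - 7*u + 4*v + 15, LT = u*v.
f_2 = -u*v - 4*u + 11*v + 14, LT = u*v.

S(f_1,f_2): lcm = u*v. S = -23/4*u + 12*v + 71/4.
  leading term u: no divisor's leading term divides it; move -23/4*u to the remainder.
  leading term v: no divisor's leading term divides it; move 12*v to the remainder.
  leading term 1: no divisor's leading term divides it; move 71/4 to the remainder.
  remainder -23/4*u + 12*v + 71/4 ≠ 0; add g_3 = -23/4*u + 12*v + 71/4 to the basis.

S(f_1,g_3): lcm = u*v. S = 48/23*v**2 - 7/4*u + 94/23*v + 15/4.
  leading term v**2: no divisor's leading term divides it; move 48/23*v**2 to the remainder.
  leading term u: subtract (7/23)·g_3 from -7/4*u + 94/23*v + 15/4 → 10/23*v - 38/23
  leading term v: no divisor's leading term divides it; move 10/23*v to the remainder.
  leading term 1: no divisor's leading term divides it; move -38/23 to the remainder.
  remainder 48/23*v**2 + 10/23*v - 38/23 ≠ 0; add g_4 = 48/23*v**2 + 10/23*v - 38/23 to the basis.

The other S-polynomials (S(f_2,g_3), S(f_1,g_4), S(f_2,g_4), S(g_3,g_4)) all reduce to 0 modulo the current basis, so we have a Gröbner basis.
Inter-reduce: drop elements whose leading term is divisible by another's, tail-reduce, and make monic.

G = {v**2 + 5/24*v - 19/24, u - 48/23*v - 71/23}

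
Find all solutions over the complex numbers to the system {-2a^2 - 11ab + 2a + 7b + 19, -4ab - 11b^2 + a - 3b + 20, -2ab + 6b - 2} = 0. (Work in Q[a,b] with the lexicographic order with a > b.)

Compute a lex Gröbner basis by Buchberger's algorithm.
f_1 = -2a^2 - 11ab + 2a + 7b + 19, LT = a^2.
f_2 = -4ab + a - 11b^2 - 3b + 20, LT = ab.
f_3 = -2ab + 6b - 2, LT = ab.

S(f_1,f_2): lcm = a^2b. S = 1/4a^2 + 11/4ab^2 - 7/4ab + 5a - 7/2b^2 - 19/2b.
  leading term a^2: subtract (-1/8)·f_1 from 1/4a^2 + 11/4ab^2 - 7/4ab + 5a - 7/2b^2 - 19/2b → 11/4ab^2 - 25/8ab + 21/4a - 7/2b^2 - 69/8b + 19/8
  leading term ab^2: subtract (-11/16b)·f_2 from 11/4ab^2 - 25/8ab + 21/4a - 7/2b^2 - 69/8b + 19/8 → -39/16ab + 21/4a - 121/16b^3 - 89/16b^2 + 41/8b + 19/8
  leading term ab: subtract (39/64)·f_2 from -39/16ab + 21/4a - 121/16b^3 - 89/16b^2 + 41/8b + 19/8 → 297/64a - 121/16b^3 + 73/64b^2 + 445/64b - 157/16
  leading term a: no divisor's leading term divides it; move 297/64a to the remainder.
  leading term b^3: no divisor's leading term divides it; move -121/16b^3 to the remainder.
  leading term b^2: no divisor's leading term divides it; move 73/64b^2 to the remainder.
  leading term b: no divisor's leading term divides it; move 445/64b to the remainder.
  leading term 1: no divisor's leading term divides it; move -157/16 to the remainder.
  remainder 297/64a - 121/16b^3 + 73/64b^2 + 445/64b - 157/16 ≠ 0; add h_4 = 297/64a - 121/16b^3 + 73/64b^2 + 445/64b - 157/16 to the basis.

S(f_1,f_3): lcm = a^2b. S = 11/2ab^2 + 2ab - a - 7/2b^2 - 19/2b.
  leading term ab^2: subtract (-11/8b)·f_2 from 11/2ab^2 + 2ab - a - 7/2b^2 - 19/2b → 27/8ab - a - 121/8b^3 - 61/8b^2 + 18b
  leading term ab: subtract (-27/32)·f_2 from 27/8ab - a - 121/8b^3 - 61/8b^2 + 18b → -5/32a - 121/8b^3 - 541/32b^2 + 495/32b + 135/8
  leading term a: subtract (-10/297)·h_4 from -5/32a - 121/8b^3 - 541/32b^2 + 495/32b + 135/8 → -1661/108b^3 - 20039/1188b^2 + 18655/1188b + 19655/1188
  leading term b^3: no divisor's leading term divides it; move -1661/108b^3 to the remainder.
  leading term b^2: no divisor's leading term divides it; move -20039/1188b^2 to the remainder.
  leading term b: no divisor's leading term divides it; move 18655/1188b to the remainder.
  leading term 1: no divisor's leading term divides it; move 19655/1188 to the remainder.
  remainder -1661/108b^3 - 20039/1188b^2 + 18655/1188b + 19655/1188 ≠ 0; add h_5 = -1661/108b^3 - 20039/1188b^2 + 18655/1188b + 19655/1188 to the basis.

S(f_2,f_3): lcm = ab. S = -1/4a + 11/4b^2 + 15/4b - 6.
  leading term a: subtract (-16/297)·h_4 from -1/4a + 11/4b^2 + 15/4b - 6 → -11/27b^3 + 835/297b^2 + 1225/297b - 1939/297
  leading term b^3: subtract (4/151)·h_5 from -11/27b^3 + 835/297b^2 + 1225/297b - 1939/297 → 492/151b^2 + 560/151b - 1052/151
  leading term b^2: no divisor's leading term divides it; move 492/151b^2 to the remainder.
  leading term b: no divisor's leading term divides it; move 560/151b to the remainder.
  leading term 1: no divisor's leading term divides it; move -1052/151 to the remainder.
  remainder 492/151b^2 + 560/151b - 1052/151 ≠ 0; add h_6 = 492/151b^2 + 560/151b - 1052/151 to the basis.

S(f_1,h_4): lcm = a^2. S = 44/27ab^3 - 73/297ab^2 + 2377/594ab + 331/297a - 7/2b - 19/2.
  leading term ab^3: subtract (-11/27b^2)·f_2 from 44/27ab^3 - 73/297ab^2 + 2377/594ab + 331/297a - 7/2b - 19/2 → 16/99ab^2 + 2377/594ab + 331/297a - 121/27b^4 - 11/9b^3 + 220/27b^2 - 7/2b - 19/2
  leading term ab^2: subtract (-4/99b)·f_2 from 16/99ab^2 + 2377/594ab + 331/297a - 121/27b^4 - 11/9b^3 + 220/27b^2 - 7/2b - 19/2 → 2401/594ab + 331/297a - 121/27b^4 - 5/3b^3 + 2384/297b^2 - 533/198b - 19/2
  leading term ab: subtract (-2401/2376)·f_2 from 2401/594ab + 331/297a - 121/27b^4 - 5/3b^3 + 2384/297b^2 - 533/198b - 19/2 → 17/8a - 121/27b^4 - 5/3b^3 - 7339/2376b^2 - 1511/264b + 3181/297
  leading term a: subtract (136/297)·h_4 from 17/8a - 121/27b^4 - 5/3b^3 - 7339/2376b^2 - 1511/264b + 3181/297 → -121/27b^4 + 97/54b^3 - 65/18b^2 - 481/54b + 821/54
  leading term b^4: subtract (44/151b)·h_5 from -121/27b^4 + 97/54b^3 - 65/18b^2 - 481/54b + 821/54 → 54725/8154b^3 - 66755/8154b^2 - 111941/8154b + 821/54
  leading term b^3: subtract (-9950/22801)·h_5 from 54725/8154b^3 - 66755/8154b^2 - 111941/8154b + 821/54 → -3899520/250811b^2 - 1724544/250811b + 5624064/250811
  leading term b^2: subtract (-324960/68101)·h_6 from -3899520/250811b^2 - 1724544/250811b + 5624064/250811 → 736896/68101b - 736896/68101
  leading term b: no divisor's leading term divides it; move 736896/68101b to the remainder.
  leading term 1: no divisor's leading term divides it; move -736896/68101 to the remainder.
  remainder 736896/68101b - 736896/68101 ≠ 0; add h_7 = 736896/68101b - 736896/68101 to the basis.

The other S-polynomials (S(f_2,h_4), S(f_3,h_4), S(f_1,h_5), S(f_2,h_5), S(f_3,h_5), S(h_4,h_5), S(f_1,h_6), S(f_2,h_6), S(f_3,h_6), S(h_4,h_6), S(h_5,h_6), S(f_1,h_7), S(f_2,h_7), S(f_3,h_7), S(h_4,h_7), S(h_5,h_7), S(h_6,h_7)) all reduce to 0 modulo the current basis, so we have a Gröbner basis.
Inter-reduce: drop elements whose leading term is divisible by another's, tail-reduce, and make monic.
Reduced Gröbner basis: {a - 2, b - 1}.

The lex basis is triangular: the last element involves only b. Solving b - 1 = 0 gives b ∈ {1}; substituting each value into the earlier elements determines the remaining variables.
  b = 1: the earlier basis element becomes a - 2 = 0, giving a = 2 — point (2, 1).
Each listed point satisfies every original equation (direct substitution).

{(2, 1)}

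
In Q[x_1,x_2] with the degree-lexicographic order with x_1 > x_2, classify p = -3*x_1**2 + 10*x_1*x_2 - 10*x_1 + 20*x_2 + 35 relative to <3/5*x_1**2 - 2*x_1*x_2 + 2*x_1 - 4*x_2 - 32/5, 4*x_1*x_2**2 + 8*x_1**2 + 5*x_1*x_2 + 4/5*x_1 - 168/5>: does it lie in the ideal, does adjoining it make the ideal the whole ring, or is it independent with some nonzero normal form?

Adjoining -3*x_1**2 + 10*x_1*x_2 - 10*x_1 + 20*x_2 + 35 makes the ideal the whole ring: the system is inconsistent.

First compute the reduced Gröbner basis of I by Buchberger's algorithm.
f_1 = 3/5*x_1**2 - 2*x_1*x_2 + 2*x_1 - 4*x_2 - 32/5, LT = x_1**2.
f_2 = 4*x_1*x_2**2 + 8*x_1**2 + 5*x_1*x_2 + 4/5*x_1 - 168/5, LT = x_1*x_2**2.

S(f_1,f_2): lcm = x_1**2*x_2**2. S = -10/3*x_1*x_2**3 - 2*x_1**3 - 5/4*x_1**2*x_2 + 10/3*x_1*x_2**2 - 20/3*x_2**3 - 1/5*x_1**2 - 32/3*x_2**2 + 42/5*x_1.
  leading term x_1*x_2**3: subtract (-5/6*x_2)·f_2 from -10/3*x_1*x_2**3 - 2*x_1**3 - 5/4*x_1**2*x_2 + 10/3*x_1*x_2**2 - 20/3*x_2**3 - 1/5*x_1**2 - 32/3*x_2**2 + 42/5*x_1 → -2*x_1**3 + 65/12*x_1**2*x_2 + 15/2*x_1*x_2**2 - 20/3*x_2**3 - 1/5*x_1**2 + 2/3*x_1*x_2 - 32/3*x_2**2 + 42/5*x_1 - 28*x_2
  leading term x_1**3: subtract (-10/3*x_1)·f_1 from -2*x_1**3 + 65/12*x_1**2*x_2 + 15/2*x_1*x_2**2 - 20/3*x_2**3 - 1/5*x_1**2 + 2/3*x_1*x_2 - 32/3*x_2**2 + 42/5*x_1 - 28*x_2 → -5/4*x_1**2*x_2 + 15/2*x_1*x_2**2 - 20/3*x_2**3 + 97/15*x_1**2 - 38/3*x_1*x_2 - 32/3*x_2**2 - 194/15*x_1 - 28*x_2
  leading term x_1**2*x_2: subtract (-25/12*x_2)·f_1 from -5/4*x_1**2*x_2 + 15/2*x_1*x_2**2 - 20/3*x_2**3 + 97/15*x_1**2 - 38/3*x_1*x_2 - 32/3*x_2**2 - 194/15*x_1 - 28*x_2 → 10/3*x_1*x_2**2 - 20/3*x_2**3 + 97/15*x_1**2 - 17/2*x_1*x_2 - 19*x_2**2 - 194/15*x_1 - 124/3*x_2
  leading term x_1*x_2**2: subtract (5/6)·f_2 from 10/3*x_1*x_2**2 - 20/3*x_2**3 + 97/15*x_1**2 - 17/2*x_1*x_2 - 19*x_2**2 - 194/15*x_1 - 124/3*x_2 → -20/3*x_2**3 - 1/5*x_1**2 - 38/3*x_1*x_2 - 19*x_2**2 - 68/5*x_1 - 124/3*x_2 + 28
  leading term x_2**3: no divisor's leading term divides it; move -20/3*x_2**3 to the remainder.
  leading term x_1**2: subtract (-1/3)·f_1 from -1/5*x_1**2 - 38/3*x_1*x_2 - 19*x_2**2 - 68/5*x_1 - 124/3*x_2 + 28 → -40/3*x_1*x_2 - 19*x_2**2 - 194/15*x_1 - 128/3*x_2 + 388/15
  leading term x_1*x_2: no divisor's leading term divides it; move -40/3*x_1*x_2 to the remainder.
  leading term x_2**2: no divisor's leading term divides it; move -19*x_2**2 to the remainder.
  leading term x_1: no divisor's leading term divides it; move -194/15*x_1 to the remainder.
  leading term x_2: no divisor's leading term divides it; move -128/3*x_2 to the remainder.
  leading term 1: no divisor's leading term divides it; move 388/15 to the remainder.
  remainder -20/3*x_2**3 - 40/3*x_1*x_2 - 19*x_2**2 - 194/15*x_1 - 128/3*x_2 + 388/15 ≠ 0; add h_3 = -20/3*x_2**3 - 40/3*x_1*x_2 - 19*x_2**2 - 194/15*x_1 - 128/3*x_2 + 388/15 to the basis.

The other S-polynomials (S(f_1,h_3), S(f_2,h_3)) all reduce to 0 modulo the current basis, so we have a Gröbner basis.
Inter-reduce: drop elements whose leading term is divisible by another's, tail-reduce, and make monic.
Reduced Gröbner basis: {x_1*x_2**2 + 95/12*x_1*x_2 - 97/15*x_1 + 40/3*x_2 + 194/15, x_2**3 + 2*x_1*x_2 + 57/20*x_2**2 + 97/50*x_1 + 32/5*x_2 - 97/25, x_1**2 - 10/3*x_1*x_2 + 10/3*x_1 - 20/3*x_2 - 32/3}.
Label its elements g_1 = x_1*x_2**2 + 95/12*x_1*x_2 - 97/15*x_1 + 40/3*x_2 + 194/15, g_2 = x_2**3 + 2*x_1*x_2 + 57/20*x_2**2 + 97/50*x_1 + 32/5*x_2 - 97/25, g_3 = x_1**2 - 10/3*x_1*x_2 + 10/3*x_1 - 20/3*x_2 - 32/3.

Reduce p = -3*x_1**2 + 10*x_1*x_2 - 10*x_1 + 20*x_2 + 35 modulo G:
  leading term x_1**2: subtract (-3)·g_3 from -3*x_1**2 + 10*x_1*x_2 - 10*x_1 + 20*x_2 + 35 → 3
  leading term 1: no divisor's leading term divides it; move 3 to the remainder.
  normal form = 3.
The normal form is nonzero, so p ∉ I. Since p minus its normal form lies in I, I + (p) = I + (r) where r = 3; decide whether this ideal is the whole ring.
Here r = 3 is a nonzero constant, hence a unit: 1 ∈ I + (p), the Gröbner basis of I + (p) is {1}, and the enlarged system has no common solution — adjoining p is inconsistent.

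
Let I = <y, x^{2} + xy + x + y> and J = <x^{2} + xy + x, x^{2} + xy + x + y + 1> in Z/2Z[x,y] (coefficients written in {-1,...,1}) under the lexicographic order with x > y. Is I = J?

Since reduced Gröbner bases are canonical representatives of ideals under a given ordering, it suffices to compute and compare them.
Buchberger on the first generating set:
f_1 = y, LT = y.
f_2 = x^{2} + xy + x + y, LT = x^{2}.

S(f_1,f_2): leading monomials are coprime, so the S-polynomial reduces to 0 (Buchberger's first criterion).
Every S-polynomial of the final basis reduces to 0, so we have a Gröbner basis.
Inter-reduce: drop elements whose leading term is divisible by another's, tail-reduce, and make monic.
Reduced Gröbner basis: {x^{2} + x, y}.

Buchberger on the second generating set:
h_1 = x^{2} + xy + x, LT = x^{2}.
h_2 = x^{2} + xy + x + y + 1, LT = x^{2}.

S(h_1,h_2): lcm = x^{2}. S = y + 1.
  leading term y: no divisor's leading term divides it; move y to the remainder.
  leading term 1: no divisor's leading term divides it; move 1 to the remainder.
  remainder y + 1 ≠ 0; add k_3 = y + 1 to the basis.

S(h_1,k_3): leading monomials are coprime, so the S-polynomial reduces to 0 (Buchberger's first criterion).
S(h_2,k_3): leading monomials are coprime, so the S-polynomial reduces to 0 (Buchberger's first criterion).
Every S-polynomial of the final basis reduces to 0, so we have a Gröbner basis.
Inter-reduce: drop elements whose leading term is divisible by another's, tail-reduce, and make monic.
Reduced Gröbner basis: {x^{2}, y + 1}.

Since the reduced bases disagree, the two ideals are not the same.

No, the ideals differ.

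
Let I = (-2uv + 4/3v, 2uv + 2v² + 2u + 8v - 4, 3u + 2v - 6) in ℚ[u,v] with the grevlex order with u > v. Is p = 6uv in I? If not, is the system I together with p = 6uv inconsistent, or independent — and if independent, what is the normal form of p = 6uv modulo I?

6uv lies in I (it reduces to 0).

First compute the reduced Gröbner basis of I by Buchberger's algorithm.
f_1 = -2uv + 4/3v, LT = uv.
f_2 = 2uv + 2v² + 2u + 8v - 4, LT = uv.
f_3 = 3u + 2v - 6, LT = u.

S(f_1,f_2): lcm = uv. S = -v² - u - 14/3v + 2.
  leading term v²: no divisor's leading term divides it; move -v² to the remainder.
  leading term u: subtract (-⅓)·f_3 from -u - 14/3v + 2 → -4v
  leading term v: no divisor's leading term divides it; move -4v to the remainder.
  remainder -v² - 4v ≠ 0; add h_4 = -v² - 4v to the basis.

S(f_1,f_3): lcm = uv. S = -⅔v² + 4/3v.
  leading term v²: subtract (⅔)·h_4 from -⅔v² + 4/3v → 4v
  leading term v: no divisor's leading term divides it; move 4v to the remainder.
  remainder 4v ≠ 0; add h_5 = 4v to the basis.

S(f_2,f_3): lcm = uv. S = ⅓v² + u + 6v - 2.
  leading term v²: subtract (-⅓)·h_4 from ⅓v² + u + 6v - 2 → u + 14/3v - 2
  leading term u: subtract (⅓)·f_3 from u + 14/3v - 2 → 4v
  leading term v: subtract (1)·h_5 from 4v → 0
  remainder 0.

S(f_1,h_4): lcm = uv². S = -4uv - ⅔v².
  leading term uv: subtract (2)·f_1 from -4uv - ⅔v² → -⅔v² - 8/3v
  leading term v²: subtract (⅔)·h_4 from -⅔v² - 8/3v → 0
  remainder 0.

S(f_2,h_4): lcm = uv². S = v³ - 3uv + 4v² - 2v.
  leading term v³: subtract (-v)·h_4 from v³ - 3uv + 4v² - 2v → -3uv - 2v
  leading term uv: subtract (3/2)·f_1 from -3uv - 2v → -4v
  leading term v: subtract (-1)·h_5 from -4v → 0
  remainder 0.

S(f_3,h_4): leading monomials are coprime, so the S-polynomial reduces to 0 (Buchberger's first criterion).
S(f_1,h_5): lcm = uv. S = -⅔v.
  leading term v: subtract (-⅙)·h_5 from -⅔v → 0
  remainder 0.

S(f_2,h_5): lcm = uv. S = v² + u + 4v - 2.
  leading term v²: subtract (-1)·h_4 from v² + u + 4v - 2 → u - 2
  leading term u: subtract (⅓)·f_3 from u - 2 → -⅔v
  leading term v: subtract (-⅙)·h_5 from -⅔v → 0
  remainder 0.

S(f_3,h_5): leading monomials are coprime, so the S-polynomial reduces to 0 (Buchberger's first criterion).
S(h_4,h_5): lcm = v². S = 4v.
  leading term v: subtract (1)·h_5 from 4v → 0
  remainder 0.

Every S-polynomial of the final basis reduces to 0, so we have a Gröbner basis.
Inter-reduce: drop elements whose leading term is divisible by another's, tail-reduce, and make monic.
Reduced Gröbner basis: {u - 2, v}.
Label its elements g_1 = u - 2, g_2 = v.

Reduce p = 6uv modulo G:
  leading term uv: subtract (6v)·g_1 from 6uv → 12v
  leading term v: subtract (12)·g_2 from 12v → 0
  normal form = 0.
Since the normal form is 0, p ∈ I.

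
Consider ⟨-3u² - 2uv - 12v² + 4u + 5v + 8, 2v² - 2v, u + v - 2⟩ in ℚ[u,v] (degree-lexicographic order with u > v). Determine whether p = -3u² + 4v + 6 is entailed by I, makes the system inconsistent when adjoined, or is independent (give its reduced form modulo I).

Adjoining -3u² + 4v + 6 makes the ideal the whole ring: the system is inconsistent.

First compute the reduced Gröbner basis of I by Buchberger's algorithm.
f_1 = -3u² - 2uv - 12v² + 4u + 5v + 8, LT = u².
f_2 = 2v² - 2v, LT = v².
f_3 = u + v - 2, LT = u.

S(f_1,f_3): lcm = u². S = -⅓uv + 4v² + ⅔u - 5/3v - 8/3.
  reduce S modulo (f_1, f_2, f_3):
  remainder 4/3v - 4/3 ≠ 0; add h_4 = 4/3v - 4/3 to the basis.

The other S-polynomials (S(f_1,f_2), S(f_2,f_3), S(f_1,h_4), S(f_2,h_4), S(f_3,h_4)) all reduce to 0 modulo the current basis, so we have a Gröbner basis.
Inter-reduce: drop elements whose leading term is divisible by another's, tail-reduce, and make monic.
Reduced Gröbner basis: {u - 1, v - 1}.
Label its elements g_1 = u - 1, g_2 = v - 1.

Reduce p = -3u² + 4v + 6 modulo G:
  leading term u²: subtract (-3u)·g_1 from -3u² + 4v + 6 → -3u + 4v + 6
  leading term u: subtract (-3)·g_1 from -3u + 4v + 6 → 4v + 3
  leading term v: subtract (4)·g_2 from 4v + 3 → 7
  leading term 1: no divisor's leading term divides it; move 7 to the remainder.
  normal form = 7.
The normal form is nonzero, so p ∉ I. Since p minus its normal form lies in I, I + (p) = I + (r) where r = 7; decide whether this ideal is the whole ring.
Here r = 7 is a nonzero constant, hence a unit: 1 ∈ I + (p), the Gröbner basis of I + (p) is {1}, and the enlarged system has no common solution — adjoining p is inconsistent.

Ideal membership is decidable via reduction modulo a Gröbner basis.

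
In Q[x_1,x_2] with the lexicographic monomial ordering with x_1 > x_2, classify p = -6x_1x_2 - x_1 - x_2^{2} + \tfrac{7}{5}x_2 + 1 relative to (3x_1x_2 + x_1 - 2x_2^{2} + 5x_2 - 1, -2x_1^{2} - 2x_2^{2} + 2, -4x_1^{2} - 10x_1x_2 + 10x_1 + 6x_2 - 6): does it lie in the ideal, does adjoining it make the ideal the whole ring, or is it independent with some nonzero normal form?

-6x_1x_2 - x_1 - x_2^{2} + \tfrac{7}{5}x_2 + 1 lies in I (it reduces to 0).

First compute the reduced Gröbner basis of I by Buchberger's algorithm.
f_1 = 3x_1x_2 + x_1 - 2x_2^{2} + 5x_2 - 1, LT = x_1x_2.
f_2 = -2x_1^{2} - 2x_2^{2} + 2, LT = x_1^{2}.
f_3 = -4x_1^{2} - 10x_1x_2 + 10x_1 + 6x_2 - 6, LT = x_1^{2}.

S(f_1,f_2): lcm = x_1^{2}x_2. S = \tfrac{1}{3}x_1^{2} - \tfrac{2}{3}x_1x_2^{2} + \tfrac{5}{3}x_1x_2 - \tfrac{1}{3}x_1 - x_2^{3} + x_2.
  leading term x_1^{2}: subtract (-\tfrac{1}{6})·f_2 from \tfrac{1}{3}x_1^{2} - \tfrac{2}{3}x_1x_2^{2} + \tfrac{5}{3}x_1x_2 - \tfrac{1}{3}x_1 - x_2^{3} + x_2 → -\tfrac{2}{3}x_1x_2^{2} + \tfrac{5}{3}x_1x_2 - \tfrac{1}{3}x_1 - x_2^{3} - \tfrac{1}{3}x_2^{2} + x_2 + \tfrac{1}{3}
  leading term x_1x_2^{2}: subtract (-\tfrac{2}{9}x_2)·f_1 from -\tfrac{2}{3}x_1x_2^{2} + \tfrac{5}{3}x_1x_2 - \tfrac{1}{3}x_1 - x_2^{3} - \tfrac{1}{3}x_2^{2} + x_2 + \tfrac{1}{3} → \tfrac{17}{9}x_1x_2 - \tfrac{1}{3}x_1 - \tfrac{13}{9}x_2^{3} + \tfrac{7}{9}x_2^{2} + \tfrac{7}{9}x_2 + \tfrac{1}{3}
  leading term x_1x_2: subtract (\tfrac{17}{27})·f_1 from \tfrac{17}{9}x_1x_2 - \tfrac{1}{3}x_1 - \tfrac{13}{9}x_2^{3} + \tfrac{7}{9}x_2^{2} + \tfrac{7}{9}x_2 + \tfrac{1}{3} → -\tfrac{26}{27}x_1 - \tfrac{13}{9}x_2^{3} + \tfrac{55}{27}x_2^{2} - \tfrac{64}{27}x_2 + \tfrac{26}{27}
  leading term x_1: no divisor's leading term divides it; move -\tfrac{26}{27}x_1 to the remainder.
  leading term x_2^{3}: no divisor's leading term divides it; move -\tfrac{13}{9}x_2^{3} to the remainder.
  leading term x_2^{2}: no divisor's leading term divides it; move \tfrac{55}{27}x_2^{2} to the remainder.
  leading term x_2: no divisor's leading term divides it; move -\tfrac{64}{27}x_2 to the remainder.
  leading term 1: no divisor's leading term divides it; move \tfrac{26}{27} to the remainder.
  remainder -\tfrac{26}{27}x_1 - \tfrac{13}{9}x_2^{3} + \tfrac{55}{27}x_2^{2} - \tfrac{64}{27}x_2 + \tfrac{26}{27} ≠ 0; add h_4 = -\tfrac{26}{27}x_1 - \tfrac{13}{9}x_2^{3} + \tfrac{55}{27}x_2^{2} - \tfrac{64}{27}x_2 + \tfrac{26}{27} to the basis.

S(f_1,f_3): lcm = x_1^{2}x_2. S = \tfrac{1}{3}x_1^{2} - \tfrac{19}{6}x_1x_2^{2} + \tfrac{25}{6}x_1x_2 - \tfrac{1}{3}x_1 + \tfrac{3}{2}x_2^{2} - \tfrac{3}{2}x_2.
  leading term x_1^{2}: subtract (-\tfrac{1}{6})·f_2 from \tfrac{1}{3}x_1^{2} - \tfrac{19}{6}x_1x_2^{2} + \tfrac{25}{6}x_1x_2 - \tfrac{1}{3}x_1 + \tfrac{3}{2}x_2^{2} - \tfrac{3}{2}x_2 → -\tfrac{19}{6}x_1x_2^{2} + \tfrac{25}{6}x_1x_2 - \tfrac{1}{3}x_1 + \tfrac{7}{6}x_2^{2} - \tfrac{3}{2}x_2 + \tfrac{1}{3}
  leading term x_1x_2^{2}: subtract (-\tfrac{19}{18}x_2)·f_1 from -\tfrac{19}{6}x_1x_2^{2} + \tfrac{25}{6}x_1x_2 - \tfrac{1}{3}x_1 + \tfrac{7}{6}x_2^{2} - \tfrac{3}{2}x_2 + \tfrac{1}{3} → \tfrac{47}{9}x_1x_2 - \tfrac{1}{3}x_1 - \tfrac{19}{9}x_2^{3} + \tfrac{58}{9}x_2^{2} - \tfrac{23}{9}x_2 + \tfrac{1}{3}
  leading term x_1x_2: subtract (\tfrac{47}{27})·f_1 from \tfrac{47}{9}x_1x_2 - \tfrac{1}{3}x_1 - \tfrac{19}{9}x_2^{3} + \tfrac{58}{9}x_2^{2} - \tfrac{23}{9}x_2 + \tfrac{1}{3} → -\tfrac{56}{27}x_1 - \tfrac{19}{9}x_2^{3} + \tfrac{268}{27}x_2^{2} - \tfrac{304}{27}x_2 + \tfrac{56}{27}
  leading term x_1: subtract (\tfrac{28}{13})·h_4 from -\tfrac{56}{27}x_1 - \tfrac{19}{9}x_2^{3} + \tfrac{268}{27}x_2^{2} - \tfrac{304}{27}x_2 + \tfrac{56}{27} → x_2^{3} + \tfrac{72}{13}x_2^{2} - \tfrac{80}{13}x_2
  leading term x_2^{3}: no divisor's leading term divides it; move x_2^{3} to the remainder.
  leading term x_2^{2}: no divisor's leading term divides it; move \tfrac{72}{13}x_2^{2} to the remainder.
  leading term x_2: no divisor's leading term divides it; move -\tfrac{80}{13}x_2 to the remainder.
  remainder x_2^{3} + \tfrac{72}{13}x_2^{2} - \tfrac{80}{13}x_2 ≠ 0; add h_5 = x_2^{3} + \tfrac{72}{13}x_2^{2} - \tfrac{80}{13}x_2 to the basis.

S(f_2,f_3): lcm = x_1^{2}. S = -\tfrac{5}{2}x_1x_2 + \tfrac{5}{2}x_1 + x_2^{2} + \tfrac{3}{2}x_2 - \tfrac{5}{2}.
  leading term x_1x_2: subtract (-\tfrac{5}{6})·f_1 from -\tfrac{5}{2}x_1x_2 + \tfrac{5}{2}x_1 + x_2^{2} + \tfrac{3}{2}x_2 - \tfrac{5}{2} → \tfrac{10}{3}x_1 - \tfrac{2}{3}x_2^{2} + \tfrac{17}{3}x_2 - \tfrac{10}{3}
  leading term x_1: subtract (-\tfrac{45}{13})·h_4 from \tfrac{10}{3}x_1 - \tfrac{2}{3}x_2^{2} + \tfrac{17}{3}x_2 - \tfrac{10}{3} → -5x_2^{3} + \tfrac{83}{13}x_2^{2} - \tfrac{33}{13}x_2
  leading term x_2^{3}: subtract (-5)·h_5 from -5x_2^{3} + \tfrac{83}{13}x_2^{2} - \tfrac{33}{13}x_2 → \tfrac{443}{13}x_2^{2} - \tfrac{433}{13}x_2
  leading term x_2^{2}: no divisor's leading term divides it; move \tfrac{443}{13}x_2^{2} to the remainder.
  leading term x_2: no divisor's leading term divides it; move -\tfrac{433}{13}x_2 to the remainder.
  remainder \tfrac{443}{13}x_2^{2} - \tfrac{433}{13}x_2 ≠ 0; add h_6 = \tfrac{443}{13}x_2^{2} - \tfrac{433}{13}x_2 to the basis.

S(f_1,h_4): lcm = x_1x_2. S = \tfrac{1}{3}x_1 - \tfrac{3}{2}x_2^{4} + \tfrac{55}{26}x_2^{3} - \tfrac{122}{39}x_2^{2} + \tfrac{8}{3}x_2 - \tfrac{1}{3}.
  leading term x_1: subtract (-\tfrac{9}{26})·h_4 from \tfrac{1}{3}x_1 - \tfrac{3}{2}x_2^{4} + \tfrac{55}{26}x_2^{3} - \tfrac{122}{39}x_2^{2} + \tfrac{8}{3}x_2 - \tfrac{1}{3} → -\tfrac{3}{2}x_2^{4} + \tfrac{21}{13}x_2^{3} - \tfrac{63}{26}x_2^{2} + \tfrac{24}{13}x_2
  leading term x_2^{4}: subtract (-\tfrac{3}{2}x_2)·h_5 from -\tfrac{3}{2}x_2^{4} + \tfrac{21}{13}x_2^{3} - \tfrac{63}{26}x_2^{2} + \tfrac{24}{13}x_2 → \tfrac{129}{13}x_2^{3} - \tfrac{303}{26}x_2^{2} + \tfrac{24}{13}x_2
  leading term x_2^{3}: subtract (\tfrac{129}{13})·h_5 from \tfrac{129}{13}x_2^{3} - \tfrac{303}{26}x_2^{2} + \tfrac{24}{13}x_2 → -\tfrac{22515}{338}x_2^{2} + \tfrac{10632}{169}x_2
  leading term x_2^{2}: subtract (-\tfrac{22515}{11518})·h_6 from -\tfrac{22515}{338}x_2^{2} + \tfrac{10632}{169}x_2 → -\tfrac{1947}{886}x_2
  leading term x_2: no divisor's leading term divides it; move -\tfrac{1947}{886}x_2 to the remainder.
  remainder -\tfrac{1947}{886}x_2 ≠ 0; add h_7 = -\tfrac{1947}{886}x_2 to the basis.

The other S-polynomials (S(f_2,h_4), S(f_3,h_4), S(f_1,h_5), S(f_2,h_5), S(f_3,h_5), S(h_4,h_5), S(f_1,h_6), S(f_2,h_6), S(f_3,h_6), S(h_4,h_6), S(h_5,h_6), S(f_1,h_7), S(f_2,h_7), S(f_3,h_7), S(h_4,h_7), S(h_5,h_7), S(h_6,h_7)) all reduce to 0 modulo the current basis, so we have a Gröbner basis.
Inter-reduce: drop elements whose leading term is divisible by another's, tail-reduce, and make monic.
Reduced Gröbner basis: {x_1 - 1, x_2}.
Label its elements g_1 = x_1 - 1, g_2 = x_2.

Reduce p = -6x_1x_2 - x_1 - x_2^{2} + \tfrac{7}{5}x_2 + 1 modulo G:
  leading term x_1x_2: subtract (-6x_2)·g_1 from -6x_1x_2 - x_1 - x_2^{2} + \tfrac{7}{5}x_2 + 1 → -x_1 - x_2^{2} - \tfrac{23}{5}x_2 + 1
  leading term x_1: subtract (-1)·g_1 from -x_1 - x_2^{2} - \tfrac{23}{5}x_2 + 1 → -x_2^{2} - \tfrac{23}{5}x_2
  leading term x_2^{2}: subtract (-x_2)·g_2 from -x_2^{2} - \tfrac{23}{5}x_2 → -\tfrac{23}{5}x_2
  leading term x_2: subtract (-\tfrac{23}{5})·g_2 from -\tfrac{23}{5}x_2 → 0
  normal form = 0.
Since the normal form is 0, p ∈ I.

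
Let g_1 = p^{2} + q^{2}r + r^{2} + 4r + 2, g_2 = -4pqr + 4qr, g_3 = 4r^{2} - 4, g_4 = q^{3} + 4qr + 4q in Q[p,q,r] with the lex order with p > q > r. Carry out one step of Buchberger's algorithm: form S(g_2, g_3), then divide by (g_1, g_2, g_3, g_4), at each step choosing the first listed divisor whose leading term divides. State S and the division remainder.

lcm(LM(g_2), LM(g_3)) = pqr^{2}.
S = (lcm/LT(g_2))·g_2 − (lcm/LT(g_3))·g_3 = pq - qr^{2}.
Reduce S modulo (g_1, g_2, g_3, g_4) in that order:
  leading term pq: no divisor's leading term divides it; move pq to the remainder.
  leading term qr^{2}: subtract (-\tfrac{1}{4}q)·g_3 from -qr^{2} → -q
  leading term q: no divisor's leading term divides it; move -q to the remainder.
The remainder pq - q is nonzero, so it would be added as the next basis element.

S(g_2, g_3) = pq - qr^{2}; remainder on division = pq - q.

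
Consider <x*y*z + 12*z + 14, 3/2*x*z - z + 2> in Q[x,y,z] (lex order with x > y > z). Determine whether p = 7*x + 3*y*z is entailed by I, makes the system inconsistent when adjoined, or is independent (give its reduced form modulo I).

7*x + 3*y*z is independent of I; its normal form modulo I is 7*x + 6*y - 54*z - 63.

First compute the reduced Gröbner basis of I by Buchberger's algorithm.
f_1 = x*y*z + 12*z + 14, LT = x*y*z.
f_2 = 3/2*x*z - z + 2, LT = x*z.

S(f_1,f_2): lcm = x*y*z. S = 2/3*y*z - 4/3*y + 12*z + 14.
  leading term y*z: no divisor's leading term divides it; move 2/3*y*z to the remainder.
  leading term y: no divisor's leading term divides it; move -4/3*y to the remainder.
  leading term z: no divisor's leading term divides it; move 12*z to the remainder.
  leading term 1: no divisor's leading term divides it; move 14 to the remainder.
  remainder 2/3*y*z - 4/3*y + 12*z + 14 ≠ 0; add h_3 = 2/3*y*z - 4/3*y + 12*z + 14 to the basis.

S(f_1,h_3): lcm = x*y*z. S = 2*x*y - 18*x*z - 21*x + 12*z + 14.
  leading term x*y: no divisor's leading term divides it; move 2*x*y to the remainder.
  leading term x*z: subtract (-12)·f_2 from -18*x*z - 21*x + 12*z + 14 → -21*x + 38
  leading term x: no divisor's leading term divides it; move -21*x to the remainder.
  leading term 1: no divisor's leading term divides it; move 38 to the remainder.
  remainder 2*x*y - 21*x + 38 ≠ 0; add h_4 = 2*x*y - 21*x + 38 to the basis.

The other S-polynomials (S(f_2,h_3), S(f_1,h_4), S(f_2,h_4), S(h_3,h_4)) all reduce to 0 modulo the current basis, so we have a Gröbner basis.
Inter-reduce: drop elements whose leading term is divisible by another's, tail-reduce, and make monic.
Reduced Gröbner basis: {x*y - 21/2*x + 19, x*z - 2/3*z + 4/3, y*z - 2*y + 18*z + 21}.
Label its elements g_1 = x*y - 21/2*x + 19, g_2 = x*z - 2/3*z + 4/3, g_3 = y*z - 2*y + 18*z + 21.

Reduce p = 7*x + 3*y*z modulo G:
  leading term x: no divisor's leading term divides it; move 7*x to the remainder.
  leading term y*z: subtract (3)·g_3 from 3*y*z → 6*y - 54*z - 63
  leading term y: no divisor's leading term divides it; move 6*y to the remainder.
  leading term z: no divisor's leading term divides it; move -54*z to the remainder.
  leading term 1: no divisor's leading term divides it; move -63 to the remainder.
  normal form = 7*x + 6*y - 54*z - 63.
The normal form is nonzero, so p ∉ I. Since p minus its normal form lies in I, I + (p) = I + (r) where r = 7*x + 6*y - 54*z - 63; decide whether this ideal is the whole ring.
Run Buchberger on G together with r (pairs among the g_i already reduce to 0 since G is a Gröbner basis):
g_1 = x*y - 21/2*x + 19, LT = x*y.
g_2 = x*z - 2/3*z + 4/3, LT = x*z.
g_3 = y*z - 2*y + 18*z + 21, LT = y*z.
r = 7*x + 6*y - 54*z - 63, LT = x.

S(g_1,r): lcm = x*y. S = -21/2*x - 6/7*y**2 + 54/7*y*z + 9*y + 19.
  leading term x: subtract (-3/2)·r from -21/2*x - 6/7*y**2 + 54/7*y*z + 9*y + 19 → -6/7*y**2 + 54/7*y*z + 18*y - 81*z - 151/2
  leading term y**2: no divisor's leading term divides it; move -6/7*y**2 to the remainder.
  leading term y*z: subtract (54/7)·g_3 from 54/7*y*z + 18*y - 81*z - 151/2 → 234/7*y - 1539/7*z - 475/2
  leading term y: no divisor's leading term divides it; move 234/7*y to the remainder.
  leading term z: no divisor's leading term divides it; move -1539/7*z to the remainder.
  leading term 1: no divisor's leading term divides it; move -475/2 to the remainder.
  remainder -6/7*y**2 + 234/7*y - 1539/7*z - 475/2 ≠ 0; add m_5 = -6/7*y**2 + 234/7*y - 1539/7*z - 475/2 to the basis.

S(g_2,r): lcm = x*z. S = -6/7*y*z + 54/7*z**2 + 25/3*z + 4/3.
  leading term y*z: subtract (-6/7)·g_3 from -6/7*y*z + 54/7*z**2 + 25/3*z + 4/3 → -12/7*y + 54/7*z**2 + 499/21*z + 58/3
  leading term y: no divisor's leading term divides it; move -12/7*y to the remainder.
  leading term z**2: no divisor's leading term divides it; move 54/7*z**2 to the remainder.
  leading term z: no divisor's leading term divides it; move 499/21*z to the remainder.
  leading term 1: no divisor's leading term divides it; move 58/3 to the remainder.
  remainder -12/7*y + 54/7*z**2 + 499/21*z + 58/3 ≠ 0; add m_6 = -12/7*y + 54/7*z**2 + 499/21*z + 58/3 to the basis.

S(g_3,m_6): lcm = y*z. S = -2*y + 9/2*z**3 + 499/36*z**2 + 527/18*z + 21.
  leading term y: subtract (7/6)·m_6 from -2*y + 9/2*z**3 + 499/36*z**2 + 527/18*z + 21 → 9/2*z**3 + 175/36*z**2 + 14/9*z - 14/9
  leading term z**3: no divisor's leading term divides it; move 9/2*z**3 to the remainder.
  leading term z**2: no divisor's leading term divides it; move 175/36*z**2 to the remainder.
  leading term z: no divisor's leading term divides it; move 14/9*z to the remainder.
  leading term 1: no divisor's leading term divides it; move -14/9 to the remainder.
  remainder 9/2*z**3 + 175/36*z**2 + 14/9*z - 14/9 ≠ 0; add m_7 = 9/2*z**3 + 175/36*z**2 + 14/9*z - 14/9 to the basis.

The other S-polynomials (S(g_1,g_2), S(g_1,g_3), S(g_2,g_3), S(g_3,r), S(g_1,m_5), S(g_2,m_5), S(g_3,m_5), S(r,m_5), S(g_1,m_6), S(g_2,m_6), S(r,m_6), S(m_5,m_6), S(g_1,m_7), S(g_2,m_7), S(g_3,m_7), S(r,m_7), S(m_5,m_7), S(m_6,m_7)) all reduce to 0 modulo the current basis, so we have a Gröbner basis.
Inter-reduce: drop elements whose leading term is divisible by another's, tail-reduce, and make monic.
Reduced Gröbner basis: {x + 27/7*z**2 + 25/6*z + 2/3, y - 9/2*z**2 - 499/36*z - 203/18, z**3 + 175/162*z**2 + 28/81*z - 28/81}.
The reduced Gröbner basis of I + (p) is {x + 27/7*z**2 + 25/6*z + 2/3, y - 9/2*z**2 - 499/36*z - 203/18, z**3 + 175/162*z**2 + 28/81*z - 28/81} ≠ {1}, a proper ideal, so the enlarged system stays consistent: p is independent of I, with normal form 7*x + 6*y - 54*z - 63.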